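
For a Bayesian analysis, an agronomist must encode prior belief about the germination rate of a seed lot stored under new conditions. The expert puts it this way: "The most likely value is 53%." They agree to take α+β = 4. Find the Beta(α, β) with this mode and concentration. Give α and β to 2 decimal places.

α = 2.06, β = 1.94

For α,β > 1 the Beta mode is (α−1)/(α+β−2). With α+β = 4, the mode is (α−1)/2.
Set (α−1)/2 = 0.53 → α = 1 + 0.53·2 = 2.06.
β = 4 − α = 1.94.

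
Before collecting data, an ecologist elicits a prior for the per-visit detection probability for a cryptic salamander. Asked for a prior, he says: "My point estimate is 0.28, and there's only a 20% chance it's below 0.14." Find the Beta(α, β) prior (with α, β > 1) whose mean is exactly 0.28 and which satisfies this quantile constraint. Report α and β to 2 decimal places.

α ≈ 2.10, β ≈ 5.41

With mean 0.28 fixed, write α = 0.28s, β = 0.72s where s = α+β.
Need P(θ < 0.14) = 0.2 under Beta(0.28s, 0.72s). Normal approximation: (q−m)/√(m(1−m)/s) ≈ z_{0.2} = -0.842, so s ≈ 0.28·0.72·(-0.842)²/(0.14−0.28)² = 7.3.
At s = 7.3: P(θ<0.14) ≈ 0.205. Adjusting to match 0.2 gives s ≈ 7.51.
So α = 0.28·7.51 ≈ 2.10, β = 0.72·7.51 ≈ 5.41.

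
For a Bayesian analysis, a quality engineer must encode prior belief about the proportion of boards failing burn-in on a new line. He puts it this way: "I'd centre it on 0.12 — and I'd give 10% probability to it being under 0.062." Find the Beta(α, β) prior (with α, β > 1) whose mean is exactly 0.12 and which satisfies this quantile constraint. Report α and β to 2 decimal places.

α ≈ 5.19, β ≈ 38.08

With mean 0.12 fixed, write α = 0.12s, β = 0.88s where s = α+β.
Need P(θ < 0.062) = 0.1 under Beta(0.12s, 0.88s). Normal approximation: (q−m)/√(m(1−m)/s) ≈ z_{0.1} = -1.28, so s ≈ 0.12·0.88·(-1.28)²/(0.062−0.12)² = 51.6.
At s = 51.6: P(θ<0.062) ≈ 0.078. Adjusting to match 0.1 gives s ≈ 43.27.
So α = 0.12·43.27 ≈ 5.19, β = 0.88·43.27 ≈ 38.08.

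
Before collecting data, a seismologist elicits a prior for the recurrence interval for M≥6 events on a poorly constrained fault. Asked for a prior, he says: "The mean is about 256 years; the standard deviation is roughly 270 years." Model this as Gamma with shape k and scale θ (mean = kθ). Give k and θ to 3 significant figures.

For Gamma(k, scale θ): mean = kθ, variance = kθ², so CV = 1/√k.
CV = SD/mean = 270/256 = 1.055, hence k = 1/CV² = 0.899.
Then θ = mean/k = 256/0.899 = 285.

k ≈ 0.899, θ ≈ 285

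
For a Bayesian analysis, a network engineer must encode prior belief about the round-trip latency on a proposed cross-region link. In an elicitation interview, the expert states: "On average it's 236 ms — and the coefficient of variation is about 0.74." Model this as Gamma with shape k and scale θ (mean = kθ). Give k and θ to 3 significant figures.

k ≈ 1.83, θ ≈ 129

For Gamma(k, scale θ): mean = kθ, variance = kθ², so CV = 1/√k.
CV = 0.74, hence k = 1/CV² = 1.83.
Then θ = mean/k = 236/1.83 = 129.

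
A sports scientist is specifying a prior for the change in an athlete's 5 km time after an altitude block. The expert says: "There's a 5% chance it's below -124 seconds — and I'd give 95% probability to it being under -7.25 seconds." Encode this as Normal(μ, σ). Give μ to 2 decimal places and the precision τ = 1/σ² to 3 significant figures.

μ = -65.62, τ = 0.000794

For Normal(μ,σ), the p-quantile is μ + z_p·σ. Here z_{0.05} = -1.645, z_{0.95} = 1.645.
So -124 = μ − 1.645σ and -7.25 = μ + 1.645σ.
Subtracting: σ = (-7.25 − -124)/(1.645 − (-1.645)) = 35.49.
Then μ = -124 − (-1.645)·35.49 = -65.62.
Precision τ = 1/σ² = 1/35.49² = 0.000794.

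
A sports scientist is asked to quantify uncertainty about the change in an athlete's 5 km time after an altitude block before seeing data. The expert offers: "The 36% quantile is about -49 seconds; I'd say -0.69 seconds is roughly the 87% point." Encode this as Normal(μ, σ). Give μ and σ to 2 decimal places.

μ = -37.34, σ = 32.54

For Normal(μ,σ), the p-quantile is μ + z_p·σ. Here z_{0.36} = -0.3585, z_{0.87} = 1.126.
So -49 = μ − 0.3585σ and -0.69 = μ + 1.126σ.
Subtracting: σ = (-0.69 − -49)/(1.126 − (-0.3585)) = 32.54.
Then μ = -49 − (-0.3585)·32.54 = -37.34.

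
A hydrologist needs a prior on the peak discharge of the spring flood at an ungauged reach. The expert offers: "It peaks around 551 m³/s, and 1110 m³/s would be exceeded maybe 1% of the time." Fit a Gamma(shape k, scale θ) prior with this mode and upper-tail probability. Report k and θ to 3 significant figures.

k ≈ 11, θ ≈ 55.1

Gamma(k,θ) with k>1 has mode (k−1)θ, so θ = 551/(k−1).
Need P(X < 1110) = 0.99 with θ tied to k this way. Start at k = 2, θ = 551: P(X<1110) ≈ 0.598.
Too low — raise k to concentrate. Iterating converges to k ≈ 11.
Then θ = 551/(11−1) ≈ 55.1.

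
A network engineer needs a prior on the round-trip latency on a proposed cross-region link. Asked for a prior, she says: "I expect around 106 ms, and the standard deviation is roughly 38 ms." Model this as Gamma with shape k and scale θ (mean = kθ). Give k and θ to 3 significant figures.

k ≈ 7.78, θ ≈ 13.6

For Gamma(k, scale θ): mean = kθ, variance = kθ², so CV = 1/√k.
CV = SD/mean = 38/106 = 0.3585, hence k = 1/CV² = 7.78.
Then θ = mean/k = 106/7.78 = 13.6.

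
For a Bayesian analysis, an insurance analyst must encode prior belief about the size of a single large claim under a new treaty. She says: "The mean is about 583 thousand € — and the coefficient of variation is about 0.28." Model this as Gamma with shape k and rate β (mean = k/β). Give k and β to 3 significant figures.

k ≈ 12.8, β ≈ 0.0219

For Gamma(k, rate β): mean = k/β, variance = k/β², so CV = 1/√k.
CV = 0.28, hence k = 1/CV² = 12.8.
Then β = k/mean = 12.8/583 = 0.0219.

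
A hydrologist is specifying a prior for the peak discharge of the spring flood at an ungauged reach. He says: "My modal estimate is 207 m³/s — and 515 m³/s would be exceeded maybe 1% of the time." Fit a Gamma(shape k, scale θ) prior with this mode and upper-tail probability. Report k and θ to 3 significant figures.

Gamma(k,θ) with k>1 has mode (k−1)θ, so θ = 207/(k−1).
Need P(X < 515) = 0.99 with θ tied to k this way. Start at k = 2, θ = 207: P(X<515) ≈ 0.710.
Too low — raise k to concentrate. Iterating converges to k ≈ 6.66.
Then θ = 207/(6.66−1) ≈ 36.6.

k ≈ 6.66, θ ≈ 36.6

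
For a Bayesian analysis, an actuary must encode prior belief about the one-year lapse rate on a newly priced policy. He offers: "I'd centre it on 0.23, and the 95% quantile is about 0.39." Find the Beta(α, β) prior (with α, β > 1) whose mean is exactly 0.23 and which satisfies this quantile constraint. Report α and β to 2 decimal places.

α ≈ 4.92, β ≈ 16.46

With mean 0.23 fixed, write α = 0.23s, β = 0.77s where s = α+β.
Need P(θ < 0.39) = 0.95 under Beta(0.23s, 0.77s). Normal approximation: (q−m)/√(m(1−m)/s) ≈ z_{0.95} = 1.64, so s ≈ 0.23·0.77·(1.64)²/(0.39−0.23)² = 18.7.
At s = 18.7: P(θ<0.39) ≈ 0.939. Adjusting to match 0.95 gives s ≈ 21.38.
So α = 0.23·21.38 ≈ 4.92, β = 0.77·21.38 ≈ 16.46.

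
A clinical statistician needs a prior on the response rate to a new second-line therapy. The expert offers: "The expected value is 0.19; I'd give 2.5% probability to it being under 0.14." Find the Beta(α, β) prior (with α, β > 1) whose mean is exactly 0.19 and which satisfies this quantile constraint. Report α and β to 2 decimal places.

With mean 0.19 fixed, write α = 0.19s, β = 0.81s where s = α+β.
Need P(θ < 0.14) = 0.025 under Beta(0.19s, 0.81s). Normal approximation: (q−m)/√(m(1−m)/s) ≈ z_{0.025} = -1.96, so s ≈ 0.19·0.81·(-1.96)²/(0.14−0.19)² = 236.5.
At s = 236.5: P(θ<0.14) ≈ 0.019. Adjusting to match 0.025 gives s ≈ 210.27.
So α = 0.19·210.27 ≈ 39.95, β = 0.81·210.27 ≈ 170.32.

α ≈ 39.95, β ≈ 170.32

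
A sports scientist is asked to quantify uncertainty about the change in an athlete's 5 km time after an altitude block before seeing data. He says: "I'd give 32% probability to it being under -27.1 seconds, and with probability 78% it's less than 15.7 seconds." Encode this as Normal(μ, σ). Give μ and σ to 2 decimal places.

μ = -10.96, σ = 34.52

The p-quantile of Normal(μ,σ) is μ + z_p·σ, with z_{0.32} = -0.4677 and z_{0.78} = 0.7722.
Eliminate σ: μ = (z₂·x₁ − z₁·x₂)/(z₂ − z₁) = (0.7722·-27.1 − (-0.4677)·15.7)/1.24 = -10.96.
Then σ = (x₂ − x₁)/(z₂ − z₁) = (15.7 − -27.1)/1.24 = 34.52.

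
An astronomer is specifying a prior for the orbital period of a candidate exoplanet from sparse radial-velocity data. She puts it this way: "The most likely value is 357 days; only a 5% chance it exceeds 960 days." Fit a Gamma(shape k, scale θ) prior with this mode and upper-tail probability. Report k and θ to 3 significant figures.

Gamma(k,θ) with k>1 has mode (k−1)θ, so θ = 357/(k−1).
Need P(X < 960) = 0.95 with θ tied to k this way. Start at k = 2, θ = 357: P(X<960) ≈ 0.749.
Too low — raise k to concentrate. Iterating converges to k ≈ 3.75.
Then θ = 357/(3.75−1) ≈ 130.

k ≈ 3.75, θ ≈ 130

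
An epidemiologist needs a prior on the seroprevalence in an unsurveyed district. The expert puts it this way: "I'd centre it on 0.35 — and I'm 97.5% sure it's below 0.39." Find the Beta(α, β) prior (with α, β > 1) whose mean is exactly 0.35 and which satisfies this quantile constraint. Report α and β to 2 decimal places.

α ≈ 195.60, β ≈ 363.27

With mean 0.35 fixed, write α = 0.35s, β = 0.65s where s = α+β.
Need P(θ < 0.39) = 0.975 under Beta(0.35s, 0.65s). Normal approximation: (q−m)/√(m(1−m)/s) ≈ z_{0.975} = 1.96, so s ≈ 0.35·0.65·(1.96)²/(0.39−0.35)² = 546.2.
At s = 546.2: P(θ<0.39) ≈ 0.974. Adjusting to match 0.975 gives s ≈ 558.87.
So α = 0.35·558.87 ≈ 195.60, β = 0.65·558.87 ≈ 363.27.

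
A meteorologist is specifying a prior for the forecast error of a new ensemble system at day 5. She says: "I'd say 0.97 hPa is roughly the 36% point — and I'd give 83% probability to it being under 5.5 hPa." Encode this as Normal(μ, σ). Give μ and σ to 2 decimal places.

For Normal(μ,σ), the p-quantile is μ + z_p·σ. Here z_{0.36} = -0.3585, z_{0.83} = 0.9542.
So 0.97 = μ − 0.3585σ and 5.5 = μ + 0.9542σ.
Subtracting: σ = (5.5 − 0.97)/(0.9542 − (-0.3585)) = 3.45.
Then μ = 0.97 − (-0.3585)·3.45 = 2.21.

μ = 2.21, σ = 3.45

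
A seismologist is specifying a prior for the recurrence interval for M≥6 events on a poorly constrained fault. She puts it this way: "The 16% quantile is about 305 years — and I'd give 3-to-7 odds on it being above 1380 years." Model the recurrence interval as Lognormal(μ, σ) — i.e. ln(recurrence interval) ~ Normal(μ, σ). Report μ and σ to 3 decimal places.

If T ~ Lognormal(μ,σ) then ln T ~ Normal(μ,σ), so the p-quantile of ln T is μ + z_p·σ.
ln(305) = 5.72 and ln(1380) = 7.23; z_{0.16} = -0.9945, z_{0.7} = 0.5244.
σ = (7.23 − 5.72)/(0.5244 − (-0.9945)) = 0.994.
μ = 5.72 − (-0.9945)·0.994 = 6.709.

μ ≈ 6.709, σ ≈ 0.994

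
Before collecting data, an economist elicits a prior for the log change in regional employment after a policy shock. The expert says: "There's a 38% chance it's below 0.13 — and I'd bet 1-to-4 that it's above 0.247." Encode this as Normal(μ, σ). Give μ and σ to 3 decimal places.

μ = 0.161, σ = 0.102

The p-quantile of Normal(μ,σ) is μ + z_p·σ, with z_{0.38} = -0.3055 and z_{0.8} = 0.8416.
Eliminate σ: μ = (z₂·x₁ − z₁·x₂)/(z₂ − z₁) = (0.8416·0.13 − (-0.3055)·0.247)/1.147 = 0.161.
Then σ = (x₂ − x₁)/(z₂ − z₁) = (0.247 − 0.13)/1.147 = 0.102.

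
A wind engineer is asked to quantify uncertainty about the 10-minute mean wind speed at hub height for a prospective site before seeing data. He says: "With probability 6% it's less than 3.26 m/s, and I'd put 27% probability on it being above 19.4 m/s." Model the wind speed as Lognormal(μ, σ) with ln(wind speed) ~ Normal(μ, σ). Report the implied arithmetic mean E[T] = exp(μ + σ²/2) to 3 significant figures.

E[T] ≈ 16.4 m/s

If T ~ Lognormal(μ,σ) then ln T ~ Normal(μ,σ), so the p-quantile of ln T is μ + z_p·σ.
ln(3.26) = 1.182 and ln(19.4) = 2.965; z_{0.06} = -1.555, z_{0.73} = 0.6128.
σ = (2.965 − 1.182)/(0.6128 − (-1.555)) = 0.823.
μ = 1.182 − (-1.555)·0.823 = 2.461.
E[T] = exp(μ + σ²/2) = exp(2.461 + 0.3385) = 16.4 m/s.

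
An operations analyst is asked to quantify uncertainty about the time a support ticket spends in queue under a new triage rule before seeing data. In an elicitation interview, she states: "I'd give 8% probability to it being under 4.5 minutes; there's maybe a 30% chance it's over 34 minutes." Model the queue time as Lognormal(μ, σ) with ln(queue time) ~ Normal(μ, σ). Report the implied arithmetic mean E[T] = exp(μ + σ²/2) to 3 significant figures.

If T ~ Lognormal(μ,σ) then ln T ~ Normal(μ,σ), so the p-quantile of ln T is μ + z_p·σ.
ln(4.5) = 1.504 and ln(34) = 3.526; z_{0.08} = -1.405, z_{0.7} = 0.5244.
σ = (3.526 − 1.504)/(0.5244 − (-1.405)) = 1.048.
μ = 1.504 − (-1.405)·1.048 = 2.977.
E[T] = exp(μ + σ²/2) = exp(2.977 + 0.5493) = 34 minutes.

E[T] ≈ 34 minutes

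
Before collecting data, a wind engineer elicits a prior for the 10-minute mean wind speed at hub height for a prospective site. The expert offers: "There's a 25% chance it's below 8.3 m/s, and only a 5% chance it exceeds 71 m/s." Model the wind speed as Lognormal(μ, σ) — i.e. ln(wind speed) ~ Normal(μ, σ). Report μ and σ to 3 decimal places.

μ ≈ 2.740, σ ≈ 0.925

If T ~ Lognormal(μ,σ) then ln T ~ Normal(μ,σ), so the p-quantile of ln T is μ + z_p·σ.
ln(8.3) = 2.116 and ln(71) = 4.263; z_{0.25} = -0.6745, z_{0.95} = 1.645.
σ = (4.263 − 2.116)/(1.645 − (-0.6745)) = 0.925.
μ = 2.116 − (-0.6745)·0.925 = 2.740.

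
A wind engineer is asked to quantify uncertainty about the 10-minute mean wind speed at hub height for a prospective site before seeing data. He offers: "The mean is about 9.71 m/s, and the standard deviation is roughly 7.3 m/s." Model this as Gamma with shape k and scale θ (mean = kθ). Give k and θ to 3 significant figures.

k ≈ 1.77, θ ≈ 5.49

For Gamma(k, scale θ): mean = kθ, variance = kθ², so CV = 1/√k.
CV = SD/mean = 7.3/9.71 = 0.7518, hence k = 1/CV² = 1.77.
Then θ = mean/k = 9.71/1.77 = 5.49.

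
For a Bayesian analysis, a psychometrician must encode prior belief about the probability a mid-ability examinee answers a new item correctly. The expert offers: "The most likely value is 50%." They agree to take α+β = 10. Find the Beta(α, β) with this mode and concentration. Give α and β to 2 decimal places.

For α,β > 1 the Beta mode is (α−1)/(α+β−2). With α+β = 10, the mode is (α−1)/8.
Set (α−1)/8 = 0.5 → α = 1 + 0.5·8 = 5.00.
β = 10 − α = 5.00.

α = 5.00, β = 5.00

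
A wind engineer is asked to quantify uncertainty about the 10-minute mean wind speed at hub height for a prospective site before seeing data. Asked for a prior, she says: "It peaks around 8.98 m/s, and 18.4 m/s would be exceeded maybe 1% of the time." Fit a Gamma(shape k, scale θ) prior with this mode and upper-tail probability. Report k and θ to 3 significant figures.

k ≈ 10.5, θ ≈ 0.945

Gamma(k,θ) with k>1 has mode (k−1)θ, so θ = 8.98/(k−1).
Need P(X < 18.4) = 0.99 with θ tied to k this way. Start at k = 2, θ = 8.98: P(X<18.4) ≈ 0.607.
Too low — raise k to concentrate. Iterating converges to k ≈ 10.5.
Then θ = 8.98/(10.5−1) ≈ 0.945.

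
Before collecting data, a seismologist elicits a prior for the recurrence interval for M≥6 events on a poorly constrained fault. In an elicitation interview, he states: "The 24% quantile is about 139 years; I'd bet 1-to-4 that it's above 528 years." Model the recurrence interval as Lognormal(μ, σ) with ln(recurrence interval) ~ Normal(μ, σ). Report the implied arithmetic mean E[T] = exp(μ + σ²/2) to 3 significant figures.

If T ~ Lognormal(μ,σ) then ln T ~ Normal(μ,σ), so the p-quantile of ln T is μ + z_p·σ.
ln(139) = 4.934 and ln(528) = 6.269; z_{0.24} = -0.7063, z_{0.8} = 0.8416.
σ = (6.269 − 4.934)/(0.8416 − (-0.7063)) = 0.862.
μ = 4.934 − (-0.7063)·0.862 = 5.543.
E[T] = exp(μ + σ²/2) = exp(5.543 + 0.3717) = 371 years.

E[T] ≈ 371 years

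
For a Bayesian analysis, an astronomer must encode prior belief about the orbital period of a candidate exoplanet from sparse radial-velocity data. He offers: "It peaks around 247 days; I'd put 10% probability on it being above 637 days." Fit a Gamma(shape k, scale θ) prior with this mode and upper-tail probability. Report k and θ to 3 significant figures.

k ≈ 3.14, θ ≈ 116

Gamma(k,θ) with k>1 has mode (k−1)θ, so θ = 247/(k−1).
Need P(X < 637) = 0.9 with θ tied to k this way. Start at k = 2, θ = 247: P(X<637) ≈ 0.729.
Too low — raise k to concentrate. Iterating converges to k ≈ 3.14.
Then θ = 247/(3.14−1) ≈ 116.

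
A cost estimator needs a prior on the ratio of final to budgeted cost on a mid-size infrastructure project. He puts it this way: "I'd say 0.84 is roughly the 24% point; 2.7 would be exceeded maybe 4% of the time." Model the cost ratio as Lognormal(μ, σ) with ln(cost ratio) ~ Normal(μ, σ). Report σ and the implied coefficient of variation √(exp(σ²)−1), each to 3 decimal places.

σ ≈ 0.475, CV ≈ 0.503

If T ~ Lognormal(μ,σ) then ln T ~ Normal(μ,σ), so the p-quantile of ln T is μ + z_p·σ.
ln(0.84) = -0.1744 and ln(2.7) = 0.9933; z_{0.24} = -0.7063, z_{0.96} = 1.751.
σ = (0.9933 − -0.1744)/(1.751 − (-0.7063)) = 0.475.
μ = -0.1744 − (-0.7063)·0.475 = 0.161.
CV = √(exp(σ²)−1) = √(exp(0.2258)−1) = 0.503.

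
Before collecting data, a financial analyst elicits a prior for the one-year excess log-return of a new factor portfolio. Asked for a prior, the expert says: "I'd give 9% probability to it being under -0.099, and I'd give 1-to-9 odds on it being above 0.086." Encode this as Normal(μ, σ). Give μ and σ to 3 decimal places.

The p-quantile of Normal(μ,σ) is μ + z_p·σ, with z_{0.09} = -1.341 and z_{0.9} = 1.282.
Eliminate σ: μ = (z₂·x₁ − z₁·x₂)/(z₂ − z₁) = (1.282·-0.099 − (-1.341)·0.086)/2.622 = -0.004.
Then σ = (x₂ − x₁)/(z₂ − z₁) = (0.086 − -0.099)/2.622 = 0.071.

μ = -0.004, σ = 0.071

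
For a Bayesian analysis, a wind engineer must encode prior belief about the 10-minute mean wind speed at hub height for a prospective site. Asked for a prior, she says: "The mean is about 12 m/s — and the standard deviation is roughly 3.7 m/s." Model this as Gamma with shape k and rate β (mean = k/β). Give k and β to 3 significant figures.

For Gamma(k, rate β): mean = k/β, variance = k/β², so CV = 1/√k.
CV = SD/mean = 3.7/12 = 0.3083, hence k = 1/CV² = 10.5.
Then β = k/mean = 10.5/12 = 0.877.

k ≈ 10.5, β ≈ 0.877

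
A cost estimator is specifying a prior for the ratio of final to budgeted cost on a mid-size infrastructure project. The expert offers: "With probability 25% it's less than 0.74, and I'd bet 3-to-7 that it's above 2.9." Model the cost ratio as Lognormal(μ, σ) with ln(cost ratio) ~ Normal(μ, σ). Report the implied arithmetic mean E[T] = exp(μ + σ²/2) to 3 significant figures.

If T ~ Lognormal(μ,σ) then ln T ~ Normal(μ,σ), so the p-quantile of ln T is μ + z_p·σ.
ln(0.74) = -0.3011 and ln(2.9) = 1.065; z_{0.25} = -0.6745, z_{0.7} = 0.5244.
σ = (1.065 − -0.3011)/(0.5244 − (-0.6745)) = 1.139.
μ = -0.3011 − (-0.6745)·1.139 = 0.467.
E[T] = exp(μ + σ²/2) = exp(0.467 + 0.6489) = 3.05.

E[T] ≈ 3.05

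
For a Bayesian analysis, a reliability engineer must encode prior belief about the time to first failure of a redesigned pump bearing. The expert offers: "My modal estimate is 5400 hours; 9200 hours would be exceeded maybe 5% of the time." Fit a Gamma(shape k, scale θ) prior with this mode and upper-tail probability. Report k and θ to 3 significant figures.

k ≈ 10.8, θ ≈ 549

Gamma(k,θ) with k>1 has mode (k−1)θ, so θ = 5400/(k−1).
Need P(X < 9200) = 0.95 with θ tied to k this way. Start at k = 2, θ = 5400: P(X<9200) ≈ 0.508.
Too low — raise k to concentrate. Iterating converges to k ≈ 10.8.
Then θ = 5400/(10.8−1) ≈ 549.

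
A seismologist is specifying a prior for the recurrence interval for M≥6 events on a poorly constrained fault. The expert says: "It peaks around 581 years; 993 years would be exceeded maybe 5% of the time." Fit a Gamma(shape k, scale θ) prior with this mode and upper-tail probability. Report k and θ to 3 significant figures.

k ≈ 10.7, θ ≈ 59.8

Gamma(k,θ) with k>1 has mode (k−1)θ, so θ = 581/(k−1).
Need P(X < 993) = 0.95 with θ tied to k this way. Start at k = 2, θ = 581: P(X<993) ≈ 0.510.
Too low — raise k to concentrate. Iterating converges to k ≈ 10.7.
Then θ = 581/(10.7−1) ≈ 59.8.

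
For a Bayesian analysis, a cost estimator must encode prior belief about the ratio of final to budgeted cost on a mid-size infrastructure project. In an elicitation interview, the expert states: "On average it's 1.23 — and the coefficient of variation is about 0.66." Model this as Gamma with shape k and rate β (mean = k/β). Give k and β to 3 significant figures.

For Gamma(k, rate β): mean = k/β, variance = k/β², so CV = 1/√k.
CV = 0.66, hence k = 1/CV² = 2.3.
Then β = k/mean = 2.3/1.23 = 1.87.

k ≈ 2.3, β ≈ 1.87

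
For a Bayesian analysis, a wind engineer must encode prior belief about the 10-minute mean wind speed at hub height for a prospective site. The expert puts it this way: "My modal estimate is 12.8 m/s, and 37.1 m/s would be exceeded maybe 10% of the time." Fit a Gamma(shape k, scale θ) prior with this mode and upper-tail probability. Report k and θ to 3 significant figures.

k ≈ 2.68, θ ≈ 7.6

Gamma(k,θ) with k>1 has mode (k−1)θ, so θ = 12.8/(k−1).
Need P(X < 37.1) = 0.9 with θ tied to k this way. Start at k = 2, θ = 12.8: P(X<37.1) ≈ 0.785.
Too low — raise k to concentrate. Iterating converges to k ≈ 2.68.
Then θ = 12.8/(2.68−1) ≈ 7.6.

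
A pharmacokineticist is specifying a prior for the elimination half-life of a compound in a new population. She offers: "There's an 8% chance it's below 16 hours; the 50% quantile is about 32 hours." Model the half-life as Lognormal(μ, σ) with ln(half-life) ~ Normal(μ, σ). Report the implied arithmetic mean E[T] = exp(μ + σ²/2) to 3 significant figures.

E[T] ≈ 36.1 hours

If T ~ Lognormal(μ,σ) then ln T ~ Normal(μ,σ), so the p-quantile of ln T is μ + z_p·σ.
ln(16) = 2.773 and ln(32) = 3.466; z_{0.08} = -1.405, z_{0.5} = 0.
σ = (3.466 − 2.773)/(0 − (-1.405)) = 0.493.
μ = 2.773 − (-1.405)·0.493 = 3.466.
E[T] = exp(μ + σ²/2) = exp(3.466 + 0.1217) = 36.1 hours.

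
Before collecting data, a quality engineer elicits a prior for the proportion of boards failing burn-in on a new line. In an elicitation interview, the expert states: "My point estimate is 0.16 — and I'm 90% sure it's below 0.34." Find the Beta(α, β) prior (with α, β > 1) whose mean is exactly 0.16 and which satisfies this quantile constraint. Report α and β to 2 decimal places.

α ≈ 1.18, β ≈ 6.19

With mean 0.16 fixed, write α = 0.16s, β = 0.84s where s = α+β.
Need P(θ < 0.34) = 0.9 under Beta(0.16s, 0.84s). Normal approximation: (q−m)/√(m(1−m)/s) ≈ z_{0.9} = 1.28, so s ≈ 0.16·0.84·(1.28)²/(0.34−0.16)² = 6.8.
At s = 6.8: P(θ<0.34) ≈ 0.894. Adjusting to match 0.9 gives s ≈ 7.37.
So α = 0.16·7.37 ≈ 1.18, β = 0.84·7.37 ≈ 6.19.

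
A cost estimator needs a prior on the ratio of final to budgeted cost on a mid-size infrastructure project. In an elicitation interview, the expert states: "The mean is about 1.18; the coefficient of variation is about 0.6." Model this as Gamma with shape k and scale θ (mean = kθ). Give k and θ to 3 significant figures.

k ≈ 2.78, θ ≈ 0.425

For Gamma(k, scale θ): mean = kθ, variance = kθ², so CV = 1/√k.
CV = 0.6, hence k = 1/CV² = 2.78.
Then θ = mean/k = 1.18/2.78 = 0.425.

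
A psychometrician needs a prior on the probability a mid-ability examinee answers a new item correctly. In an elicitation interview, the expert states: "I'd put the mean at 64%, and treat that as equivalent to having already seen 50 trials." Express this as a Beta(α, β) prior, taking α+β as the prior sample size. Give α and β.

α = 32, β = 18

Under the effective-sample-size interpretation, Beta(α, β) has prior mean α/(α+β) and prior sample size α+β.
So α+β = 50 and α/(α+β) = 0.64, giving α = 0.64·50 = 32 and β = 50 − 32 = 18.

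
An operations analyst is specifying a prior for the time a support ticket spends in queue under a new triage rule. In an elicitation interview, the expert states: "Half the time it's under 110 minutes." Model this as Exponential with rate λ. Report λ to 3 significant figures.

Exponential median = ln 2 / λ, so λ = ln 2 / 110.0 = 0.0063.

λ ≈ 0.0063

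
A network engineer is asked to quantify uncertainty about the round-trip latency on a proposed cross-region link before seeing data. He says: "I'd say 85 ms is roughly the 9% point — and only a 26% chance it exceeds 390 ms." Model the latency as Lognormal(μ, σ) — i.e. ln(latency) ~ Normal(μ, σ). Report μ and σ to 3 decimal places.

μ ≈ 5.472, σ ≈ 0.768

If T ~ Lognormal(μ,σ) then ln T ~ Normal(μ,σ), so the p-quantile of ln T is μ + z_p·σ.
ln(85) = 4.443 and ln(390) = 5.966; z_{0.09} = -1.341, z_{0.74} = 0.6433.
σ = (5.966 − 4.443)/(0.6433 − (-1.341)) = 0.768.
μ = 4.443 − (-1.341)·0.768 = 5.472.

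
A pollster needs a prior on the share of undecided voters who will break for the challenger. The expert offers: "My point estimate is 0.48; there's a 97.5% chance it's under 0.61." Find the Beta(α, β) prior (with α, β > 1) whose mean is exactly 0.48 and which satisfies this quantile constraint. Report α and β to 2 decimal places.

α ≈ 26.82, β ≈ 29.06

With mean 0.48 fixed, write α = 0.48s, β = 0.52s where s = α+β.
Need P(θ < 0.61) = 0.975 under Beta(0.48s, 0.52s). Normal approximation: (q−m)/√(m(1−m)/s) ≈ z_{0.975} = 1.96, so s ≈ 0.48·0.52·(1.96)²/(0.61−0.48)² = 56.7.
At s = 56.7: P(θ<0.61) ≈ 0.976. Adjusting to match 0.975 gives s ≈ 55.88.
So α = 0.48·55.88 ≈ 26.82, β = 0.52·55.88 ≈ 29.06.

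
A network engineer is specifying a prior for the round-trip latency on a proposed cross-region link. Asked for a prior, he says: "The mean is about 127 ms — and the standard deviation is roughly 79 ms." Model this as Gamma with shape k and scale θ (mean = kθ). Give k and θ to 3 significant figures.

For Gamma(k, scale θ): mean = kθ, variance = kθ², so CV = 1/√k.
CV = SD/mean = 79/127 = 0.622, hence k = 1/CV² = 2.58.
Then θ = mean/k = 127/2.58 = 49.1.

k ≈ 2.58, θ ≈ 49.1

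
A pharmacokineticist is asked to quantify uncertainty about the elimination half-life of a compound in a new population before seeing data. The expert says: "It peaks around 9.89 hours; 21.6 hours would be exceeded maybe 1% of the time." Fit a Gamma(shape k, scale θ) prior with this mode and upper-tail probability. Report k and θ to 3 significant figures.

Gamma(k,θ) with k>1 has mode (k−1)θ, so θ = 9.89/(k−1).
Need P(X < 21.6) = 0.99 with θ tied to k this way. Start at k = 2, θ = 9.89: P(X<21.6) ≈ 0.642.
Too low — raise k to concentrate. Iterating converges to k ≈ 8.91.
Then θ = 9.89/(8.91−1) ≈ 1.25.

k ≈ 8.91, θ ≈ 1.25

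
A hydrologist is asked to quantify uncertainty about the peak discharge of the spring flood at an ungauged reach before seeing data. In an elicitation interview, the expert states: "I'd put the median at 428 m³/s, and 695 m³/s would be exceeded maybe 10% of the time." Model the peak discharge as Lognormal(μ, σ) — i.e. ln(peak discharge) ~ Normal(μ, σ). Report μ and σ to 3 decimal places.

μ ≈ 6.059, σ ≈ 0.378

If T ~ Lognormal(μ,σ) then ln T ~ Normal(μ,σ), so the p-quantile of ln T is μ + z_p·σ.
ln(428) = 6.059 and ln(695) = 6.544; z_{0.5} = 0, z_{0.9} = 1.282.
σ = (6.544 − 6.059)/(1.282 − (0)) = 0.378.
μ = 6.059 − (0)·0.378 = 6.059.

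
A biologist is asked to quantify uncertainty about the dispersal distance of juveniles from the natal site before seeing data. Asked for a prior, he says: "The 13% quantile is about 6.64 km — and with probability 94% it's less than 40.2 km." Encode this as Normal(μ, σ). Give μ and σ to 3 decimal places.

For Normal(μ,σ), the p-quantile is μ + z_p·σ. Here z_{0.13} = -1.126, z_{0.94} = 1.555.
So 6.64 = μ − 1.126σ and 40.2 = μ + 1.555σ.
Subtracting: σ = (40.2 − 6.64)/(1.555 − (-1.126)) = 12.517.
Then μ = 6.64 − (-1.126)·12.517 = 20.739.

μ = 20.739, σ = 12.517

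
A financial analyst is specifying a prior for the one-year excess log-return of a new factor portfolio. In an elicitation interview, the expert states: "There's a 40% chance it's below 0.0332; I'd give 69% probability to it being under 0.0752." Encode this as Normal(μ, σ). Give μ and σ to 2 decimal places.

μ = 0.05, σ = 0.06

The p-quantile of Normal(μ,σ) is μ + z_p·σ, with z_{0.4} = -0.2533 and z_{0.69} = 0.4959.
Eliminate σ: μ = (z₂·x₁ − z₁·x₂)/(z₂ − z₁) = (0.4959·0.0332 − (-0.2533)·0.0752)/0.7492 = 0.05.
Then σ = (x₂ − x₁)/(z₂ − z₁) = (0.0752 − 0.0332)/0.7492 = 0.06.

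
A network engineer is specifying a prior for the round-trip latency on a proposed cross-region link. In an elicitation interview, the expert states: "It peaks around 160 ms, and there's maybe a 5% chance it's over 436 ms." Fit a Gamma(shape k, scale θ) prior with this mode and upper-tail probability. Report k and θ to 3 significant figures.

Gamma(k,θ) with k>1 has mode (k−1)θ, so θ = 160/(k−1).
Need P(X < 436) = 0.95 with θ tied to k this way. Start at k = 2, θ = 160: P(X<436) ≈ 0.756.
Too low — raise k to concentrate. Iterating converges to k ≈ 3.67.
Then θ = 160/(3.67−1) ≈ 59.8.

k ≈ 3.67, θ ≈ 59.8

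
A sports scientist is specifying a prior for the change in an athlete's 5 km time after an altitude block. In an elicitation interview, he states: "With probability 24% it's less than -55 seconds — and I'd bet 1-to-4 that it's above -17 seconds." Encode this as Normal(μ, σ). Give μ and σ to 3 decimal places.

μ = -37.661, σ = 24.549

For Normal(μ,σ), the p-quantile is μ + z_p·σ. Here z_{0.24} = -0.7063, z_{0.8} = 0.8416.
So -55 = μ − 0.7063σ and -17 = μ + 0.8416σ.
Subtracting: σ = (-17 − -55)/(0.8416 − (-0.7063)) = 24.549.
Then μ = -55 − (-0.7063)·24.549 = -37.661.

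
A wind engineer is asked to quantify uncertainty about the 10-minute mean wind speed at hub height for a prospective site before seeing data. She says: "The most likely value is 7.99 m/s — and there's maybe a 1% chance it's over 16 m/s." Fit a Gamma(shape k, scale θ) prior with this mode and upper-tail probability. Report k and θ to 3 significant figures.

k ≈ 11.2, θ ≈ 0.785

Gamma(k,θ) with k>1 has mode (k−1)θ, so θ = 7.99/(k−1).
Need P(X < 16) = 0.99 with θ tied to k this way. Start at k = 2, θ = 7.99: P(X<16) ≈ 0.595.
Too low — raise k to concentrate. Iterating converges to k ≈ 11.2.
Then θ = 7.99/(11.2−1) ≈ 0.785.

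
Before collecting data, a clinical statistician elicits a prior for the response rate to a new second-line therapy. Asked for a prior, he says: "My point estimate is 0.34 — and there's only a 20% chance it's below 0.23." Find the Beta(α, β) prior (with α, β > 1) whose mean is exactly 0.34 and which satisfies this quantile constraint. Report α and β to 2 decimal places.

α ≈ 4.62, β ≈ 8.98

With mean 0.34 fixed, write α = 0.34s, β = 0.66s where s = α+β.
Need P(θ < 0.23) = 0.2 under Beta(0.34s, 0.66s). Normal approximation: (q−m)/√(m(1−m)/s) ≈ z_{0.2} = -0.842, so s ≈ 0.34·0.66·(-0.842)²/(0.23−0.34)² = 13.1.
At s = 13.1: P(θ<0.23) ≈ 0.205. Adjusting to match 0.2 gives s ≈ 13.60.
So α = 0.34·13.60 ≈ 4.62, β = 0.66·13.60 ≈ 8.98.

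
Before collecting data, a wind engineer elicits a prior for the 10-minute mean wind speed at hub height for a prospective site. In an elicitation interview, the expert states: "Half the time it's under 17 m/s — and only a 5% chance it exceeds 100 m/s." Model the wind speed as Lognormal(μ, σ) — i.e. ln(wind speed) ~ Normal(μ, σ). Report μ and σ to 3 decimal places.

If T ~ Lognormal(μ,σ) then ln T ~ Normal(μ,σ), so the p-quantile of ln T is μ + z_p·σ.
ln(17) = 2.833 and ln(100) = 4.605; z_{0.5} = 0, z_{0.95} = 1.645.
σ = (4.605 − 2.833)/(1.645 − (0)) = 1.077.
μ = 2.833 − (0)·1.077 = 2.833.

μ ≈ 2.833, σ ≈ 1.077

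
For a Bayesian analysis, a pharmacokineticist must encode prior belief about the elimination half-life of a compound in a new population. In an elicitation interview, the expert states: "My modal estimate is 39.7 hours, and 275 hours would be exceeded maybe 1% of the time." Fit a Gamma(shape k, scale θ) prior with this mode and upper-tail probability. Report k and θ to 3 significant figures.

k ≈ 1.94, θ ≈ 42.1

Gamma(k,θ) with k>1 has mode (k−1)θ, so θ = 39.7/(k−1).
Need P(X < 275) = 0.99 with θ tied to k this way. Start at k = 2, θ = 39.7: P(X<275) ≈ 0.992.
Too high — lower k to spread out. Iterating converges to k ≈ 1.94.
Then θ = 39.7/(1.94−1) ≈ 42.1.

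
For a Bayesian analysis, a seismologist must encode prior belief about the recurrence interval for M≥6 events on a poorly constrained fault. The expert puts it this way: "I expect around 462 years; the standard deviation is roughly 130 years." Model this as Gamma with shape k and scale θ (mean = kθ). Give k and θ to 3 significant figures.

k ≈ 12.6, θ ≈ 36.6

For Gamma(k, scale θ): mean = kθ, variance = kθ², so CV = 1/√k.
CV = SD/mean = 130/462 = 0.2814, hence k = 1/CV² = 12.6.
Then θ = mean/k = 462/12.6 = 36.6.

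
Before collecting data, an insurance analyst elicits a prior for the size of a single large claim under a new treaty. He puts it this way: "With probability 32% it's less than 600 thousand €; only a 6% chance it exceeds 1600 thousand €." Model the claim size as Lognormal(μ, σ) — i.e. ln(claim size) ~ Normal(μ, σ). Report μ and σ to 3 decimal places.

If T ~ Lognormal(μ,σ) then ln T ~ Normal(μ,σ), so the p-quantile of ln T is μ + z_p·σ.
ln(600) = 6.397 and ln(1600) = 7.378; z_{0.32} = -0.4677, z_{0.94} = 1.555.
σ = (7.378 − 6.397)/(1.555 − (-0.4677)) = 0.485.
μ = 6.397 − (-0.4677)·0.485 = 6.624.

μ ≈ 6.624, σ ≈ 0.485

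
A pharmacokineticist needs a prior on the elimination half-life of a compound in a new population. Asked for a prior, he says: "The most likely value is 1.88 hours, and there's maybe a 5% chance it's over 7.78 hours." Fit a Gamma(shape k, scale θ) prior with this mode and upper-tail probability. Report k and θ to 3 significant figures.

Gamma(k,θ) with k>1 has mode (k−1)θ, so θ = 1.88/(k−1).
Need P(X < 7.78) = 0.95 with θ tied to k this way. Start at k = 2, θ = 1.88: P(X<7.78) ≈ 0.918.
Too low — raise k to concentrate. Iterating converges to k ≈ 2.24.
Then θ = 1.88/(2.24−1) ≈ 1.52.

k ≈ 2.24, θ ≈ 1.52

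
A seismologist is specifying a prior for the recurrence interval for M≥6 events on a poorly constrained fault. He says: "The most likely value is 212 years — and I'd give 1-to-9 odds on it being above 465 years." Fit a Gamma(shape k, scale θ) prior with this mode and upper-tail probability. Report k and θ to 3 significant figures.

k ≈ 4.12, θ ≈ 68

Gamma(k,θ) with k>1 has mode (k−1)θ, so θ = 212/(k−1).
Need P(X < 465) = 0.9 with θ tied to k this way. Start at k = 2, θ = 212: P(X<465) ≈ 0.644.
Too low — raise k to concentrate. Iterating converges to k ≈ 4.12.
Then θ = 212/(4.12−1) ≈ 68.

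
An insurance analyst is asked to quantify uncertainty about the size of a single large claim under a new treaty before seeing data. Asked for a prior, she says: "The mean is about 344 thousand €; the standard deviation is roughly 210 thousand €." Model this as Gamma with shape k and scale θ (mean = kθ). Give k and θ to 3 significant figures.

For Gamma(k, scale θ): mean = kθ, variance = kθ², so CV = 1/√k.
CV = SD/mean = 210/344 = 0.6105, hence k = 1/CV² = 2.68.
Then θ = mean/k = 344/2.68 = 128.

k ≈ 2.68, θ ≈ 128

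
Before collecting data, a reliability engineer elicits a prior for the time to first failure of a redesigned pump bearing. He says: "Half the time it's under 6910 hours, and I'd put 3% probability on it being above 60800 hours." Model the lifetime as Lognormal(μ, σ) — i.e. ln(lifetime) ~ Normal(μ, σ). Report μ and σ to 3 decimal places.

If T ~ Lognormal(μ,σ) then ln T ~ Normal(μ,σ), so the p-quantile of ln T is μ + z_p·σ.
ln(6910) = 8.841 and ln(60800) = 11.02; z_{0.5} = 0, z_{0.97} = 1.881.
σ = (11.02 − 8.841)/(1.881 − (0)) = 1.156.
μ = 8.841 − (0)·1.156 = 8.841.

μ ≈ 8.841, σ ≈ 1.156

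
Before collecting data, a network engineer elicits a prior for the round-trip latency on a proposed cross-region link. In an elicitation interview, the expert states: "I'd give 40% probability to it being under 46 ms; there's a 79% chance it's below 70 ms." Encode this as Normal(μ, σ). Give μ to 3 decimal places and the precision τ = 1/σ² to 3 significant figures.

For Normal(μ,σ), the p-quantile is μ + z_p·σ. Here z_{0.4} = -0.2533, z_{0.79} = 0.8064.
So 46 = μ − 0.2533σ and 70 = μ + 0.8064σ.
Subtracting: σ = (70 − 46)/(0.8064 − (-0.2533)) = 22.646.
Then μ = 46 − (-0.2533)·22.646 = 51.737.
Precision τ = 1/σ² = 1/22.65² = 0.00195.

μ = 51.737, τ = 0.00195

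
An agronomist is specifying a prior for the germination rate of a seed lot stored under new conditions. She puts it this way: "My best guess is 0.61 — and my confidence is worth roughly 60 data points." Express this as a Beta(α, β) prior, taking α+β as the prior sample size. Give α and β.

α = 36.6, β = 23.4

Under the effective-sample-size interpretation, Beta(α, β) has prior mean α/(α+β) and prior sample size α+β.
So α+β = 60 and α/(α+β) = 0.61, giving α = 0.61·60 = 36.6 and β = 60 − 36.6 = 23.4.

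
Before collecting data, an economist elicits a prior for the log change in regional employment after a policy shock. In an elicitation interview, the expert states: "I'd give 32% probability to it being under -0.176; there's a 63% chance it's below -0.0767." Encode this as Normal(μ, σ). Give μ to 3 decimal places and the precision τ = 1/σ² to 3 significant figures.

μ = -0.118, τ = 64.8

The p-quantile of Normal(μ,σ) is μ + z_p·σ, with z_{0.32} = -0.4677 and z_{0.63} = 0.3319.
Eliminate σ: μ = (z₂·x₁ − z₁·x₂)/(z₂ − z₁) = (0.3319·-0.176 − (-0.4677)·-0.0767)/0.7996 = -0.118.
Then σ = (x₂ − x₁)/(z₂ − z₁) = (-0.0767 − -0.176)/0.7996 = 0.124.
Precision τ = 1/σ² = 1/0.1242² = 64.8.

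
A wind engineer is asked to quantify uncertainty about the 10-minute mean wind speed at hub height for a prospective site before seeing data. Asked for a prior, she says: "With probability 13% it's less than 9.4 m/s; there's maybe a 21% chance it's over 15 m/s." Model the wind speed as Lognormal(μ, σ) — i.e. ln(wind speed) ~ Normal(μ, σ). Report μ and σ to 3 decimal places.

If T ~ Lognormal(μ,σ) then ln T ~ Normal(μ,σ), so the p-quantile of ln T is μ + z_p·σ.
ln(9.4) = 2.241 and ln(15) = 2.708; z_{0.13} = -1.126, z_{0.79} = 0.8064.
σ = (2.708 − 2.241)/(0.8064 − (-1.126)) = 0.242.
μ = 2.241 − (-1.126)·0.242 = 2.513.

μ ≈ 2.513, σ ≈ 0.242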